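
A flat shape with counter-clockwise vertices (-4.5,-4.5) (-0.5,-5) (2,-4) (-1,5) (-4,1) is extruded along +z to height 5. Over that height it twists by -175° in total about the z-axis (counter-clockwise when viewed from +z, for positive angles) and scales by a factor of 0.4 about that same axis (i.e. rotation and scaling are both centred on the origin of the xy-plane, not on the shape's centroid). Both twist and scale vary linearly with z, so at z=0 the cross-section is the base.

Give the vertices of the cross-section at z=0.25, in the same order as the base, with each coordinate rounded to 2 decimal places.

t = z/height = 0.25/5 = 0.05
s = 1 + (scale-1)·z/height = 1 + (0.4-1)·0.25/5 = 0.970000
θ = twist·z/height = -175°·0.25/5 = -8.7500° = -0.152716 rad
cos θ = 0.988362, sin θ = -0.152123 (intermediates below are computed at full precision and shown rounded to 5 d.p.)
v1: (-4.5,-4.5) → rotate → (-5.13218,-3.76307) → ×s → (-4.97822,-3.65018) → (-4.98,-3.65)
v2: (-0.5,-5) → rotate → (-1.25480,-4.86575) → ×s → (-1.21715,-4.71977) → (-1.22,-4.72)
v3: (2,-4) → rotate → (1.36823,-4.25769) → ×s → (1.32718,-4.12996) → (1.33,-4.13)
v4: (-1,5) → rotate → (-0.22774,5.09393) → ×s → (-0.22091,4.94111) → (-0.22,4.94)
v5: (-4,1) → rotate → (-3.80132,1.59686) → ×s → (-3.68728,1.54895) → (-3.69,1.55)

Cross-section at z=0.25: (-4.98,-3.65) (-1.22,-4.72) (1.33,-4.13) (-0.22,4.94) (-3.69,1.55)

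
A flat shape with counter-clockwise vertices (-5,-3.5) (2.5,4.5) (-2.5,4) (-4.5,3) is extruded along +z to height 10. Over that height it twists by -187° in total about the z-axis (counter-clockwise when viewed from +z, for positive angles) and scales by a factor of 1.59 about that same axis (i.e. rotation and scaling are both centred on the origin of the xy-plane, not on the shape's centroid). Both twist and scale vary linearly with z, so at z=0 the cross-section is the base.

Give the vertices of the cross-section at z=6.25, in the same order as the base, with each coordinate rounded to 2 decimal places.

t = z/height = 6.25/10 = 0.625
s = 1 + (scale-1)·z/height = 1 + (1.59-1)·6.25/10 = 1.368750
θ = twist·z/height = -187°·6.25/10 = -116.8750° = -2.039854 rad
cos θ = -0.452046, sin θ = -0.891995 (intermediates below are computed at full precision and shown rounded to 5 d.p.)
v1: (-5,-3.5) → rotate → (-0.86175,6.04213) → ×s → (-1.17953,8.27017) → (-1.18,8.27)
v2: (2.5,4.5) → rotate → (2.88386,-4.26419) → ×s → (3.94729,-5.83661) → (3.95,-5.84)
v3: (-2.5,4) → rotate → (4.69809,0.42180) → ×s → (6.43052,0.57735) → (6.43,0.58)
v4: (-4.5,3) → rotate → (4.71019,2.65784) → ×s → (6.44707,3.63792) → (6.45,3.64)

Cross-section at z=6.25: (-1.18,8.27) (3.95,-5.84) (6.43,0.58) (6.45,3.64)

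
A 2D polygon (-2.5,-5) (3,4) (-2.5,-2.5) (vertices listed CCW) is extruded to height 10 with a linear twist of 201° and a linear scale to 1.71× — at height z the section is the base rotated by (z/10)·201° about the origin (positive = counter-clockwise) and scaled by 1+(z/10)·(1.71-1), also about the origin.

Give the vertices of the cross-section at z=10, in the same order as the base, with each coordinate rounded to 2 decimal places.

t = z/height = 10/10 = 1
s = 1 + (scale-1)·z/height = 1 + (1.71-1)·10/10 = 1.710000
θ = twist·z/height = 201°·10/10 = 201.0000° = 3.508112 rad
cos θ = -0.933580, sin θ = -0.358368 (intermediates below are computed at full precision and shown rounded to 5 d.p.)
v1: (-2.5,-5) → rotate → (0.54211,5.56382) → ×s → (0.92701,9.51414) → (0.93,9.51)
v2: (3,4) → rotate → (-1.36727,-4.80943) → ×s → (-2.33803,-8.22412) → (-2.34,-8.22)
v3: (-2.5,-2.5) → rotate → (1.43803,3.22987) → ×s → (2.45903,5.52308) → (2.46,5.52)

Cross-section at z=10: (0.93,9.51) (-2.34,-8.22) (2.46,5.52)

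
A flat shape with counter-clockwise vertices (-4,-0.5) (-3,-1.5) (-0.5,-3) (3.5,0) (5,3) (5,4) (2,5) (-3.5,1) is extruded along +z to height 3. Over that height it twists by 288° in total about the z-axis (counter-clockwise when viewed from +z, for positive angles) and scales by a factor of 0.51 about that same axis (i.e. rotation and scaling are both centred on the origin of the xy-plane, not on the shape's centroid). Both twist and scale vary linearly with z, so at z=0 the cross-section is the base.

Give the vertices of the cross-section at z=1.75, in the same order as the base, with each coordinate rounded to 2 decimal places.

Cross-section at z=1.75: (2.87,-0.24) (2.32,0.60) (0.79,2.02) (-2.44,0.52) (-3.94,-1.35) (-4.09,-2.05) (-2.14,-3.20) (2.30,-1.22)

t = z/height = 1.75/3 = 0.583333
s = 1 + (scale-1)·z/height = 1 + (0.51-1)·1.75/3 = 0.714167
θ = twist·z/height = 288°·1.75/3 = 168.0000° = 2.932153 rad
cos θ = -0.978148, sin θ = 0.207912 (intermediates below are computed at full precision and shown rounded to 5 d.p.)
v1: (-4,-0.5) → rotate → (4.01655,-0.34257) → ×s → (2.86848,-0.24465) → (2.87,-0.24)
v2: (-3,-1.5) → rotate → (3.24631,0.84349) → ×s → (2.31841,0.60239) → (2.32,0.60)
v3: (-0.5,-3) → rotate → (1.11281,2.83049) → ×s → (0.79473,2.02144) → (0.79,2.02)
v4: (3.5,0) → rotate → (-3.42352,0.72769) → ×s → (-2.44496,0.51969) → (-2.44,0.52)
v5: (5,3) → rotate → (-5.51447,-1.89488) → ×s → (-3.93825,-1.35326) → (-3.94,-1.35)
v6: (5,4) → rotate → (-5.72238,-2.87303) → ×s → (-4.08674,-2.05182) → (-4.09,-2.05)
v7: (2,5) → rotate → (-2.99585,-4.47491) → ×s → (-2.13954,-3.19583) → (-2.14,-3.20)
v8: (-3.5,1) → rotate → (3.21560,-1.70584) → ×s → (2.29648,-1.21825) → (2.30,-1.22)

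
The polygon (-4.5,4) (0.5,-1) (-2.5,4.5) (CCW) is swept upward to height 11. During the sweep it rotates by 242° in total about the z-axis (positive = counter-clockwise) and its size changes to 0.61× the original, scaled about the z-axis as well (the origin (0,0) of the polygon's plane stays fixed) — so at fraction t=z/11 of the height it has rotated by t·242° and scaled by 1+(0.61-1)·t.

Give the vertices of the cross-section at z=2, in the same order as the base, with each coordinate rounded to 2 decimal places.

Cross-section at z=2: (-5.59,-0.23) (0.98,-0.35) (-4.58,1.39)

t = z/height = 2/11 = 0.181818
s = 1 + (scale-1)·z/height = 1 + (0.61-1)·2/11 = 0.929091
θ = twist·z/height = 242°·2/11 = 44.0000° = 0.767945 rad
cos θ = 0.719340, sin θ = 0.694658 (intermediates below are computed at full precision and shown rounded to 5 d.p.)
v1: (-4.5,4) → rotate → (-6.01566,-0.24860) → ×s → (-5.58910,-0.23098) → (-5.59,-0.23)
v2: (0.5,-1) → rotate → (1.05433,-0.37201) → ×s → (0.97957,-0.34563) → (0.98,-0.35)
v3: (-2.5,4.5) → rotate → (-4.92431,1.50038) → ×s → (-4.57513,1.39399) → (-4.58,1.39)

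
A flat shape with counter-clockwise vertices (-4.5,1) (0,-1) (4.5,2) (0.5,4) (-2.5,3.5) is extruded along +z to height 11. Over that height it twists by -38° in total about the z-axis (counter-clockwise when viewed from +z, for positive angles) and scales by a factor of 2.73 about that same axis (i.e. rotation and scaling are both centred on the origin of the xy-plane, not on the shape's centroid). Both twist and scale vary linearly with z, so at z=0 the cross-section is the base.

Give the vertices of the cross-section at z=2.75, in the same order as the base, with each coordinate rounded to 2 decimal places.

t = z/height = 2.75/11 = 0.25
s = 1 + (scale-1)·z/height = 1 + (2.73-1)·2.75/11 = 1.432500
θ = twist·z/height = -38°·2.75/11 = -9.5000° = -0.165806 rad
cos θ = 0.986286, sin θ = -0.165048 (intermediates below are computed at full precision and shown rounded to 5 d.p.)
v1: (-4.5,1) → rotate → (-4.27324,1.72900) → ×s → (-6.12141,2.47679) → (-6.12,2.48)
v2: (0,-1) → rotate → (-0.16505,-0.98629) → ×s → (-0.23643,-1.41285) → (-0.24,-1.41)
v3: (4.5,2) → rotate → (4.76838,1.22986) → ×s → (6.83070,1.76177) → (6.83,1.76)
v4: (0.5,4) → rotate → (1.15333,3.86262) → ×s → (1.65215,5.53320) → (1.65,5.53)
v5: (-2.5,3.5) → rotate → (-1.88805,3.86462) → ×s → (-2.70463,5.53607) → (-2.70,5.54)

Cross-section at z=2.75: (-6.12,2.48) (-0.24,-1.41) (6.83,1.76) (1.65,5.53) (-2.70,5.54)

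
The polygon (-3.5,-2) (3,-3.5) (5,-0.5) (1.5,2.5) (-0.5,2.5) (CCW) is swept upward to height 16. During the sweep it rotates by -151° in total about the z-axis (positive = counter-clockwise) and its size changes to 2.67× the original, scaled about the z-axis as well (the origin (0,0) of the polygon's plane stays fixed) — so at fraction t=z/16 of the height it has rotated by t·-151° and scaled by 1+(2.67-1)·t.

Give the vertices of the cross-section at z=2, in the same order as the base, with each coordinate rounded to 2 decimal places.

t = z/height = 2/16 = 0.125
s = 1 + (scale-1)·z/height = 1 + (2.67-1)·2/16 = 1.208750
θ = twist·z/height = -151°·2/16 = -18.8750° = -0.329431 rad
cos θ = 0.946227, sin θ = -0.323505 (intermediates below are computed at full precision and shown rounded to 5 d.p.)
v1: (-3.5,-2) → rotate → (-3.95880,-0.76019) → ×s → (-4.78520,-0.91888) → (-4.79,-0.92)
v2: (3,-3.5) → rotate → (1.70641,-4.28231) → ×s → (2.06263,-5.17624) → (2.06,-5.18)
v3: (5,-0.5) → rotate → (4.56938,-2.09064) → ×s → (5.52324,-2.52706) → (5.52,-2.53)
v4: (1.5,2.5) → rotate → (2.22810,1.88031) → ×s → (2.69322,2.27282) → (2.69,2.27)
v5: (-0.5,2.5) → rotate → (0.33565,2.52732) → ×s → (0.40571,3.05490) → (0.41,3.05)

Cross-section at z=2: (-4.79,-0.92) (2.06,-5.18) (5.52,-2.53) (2.69,2.27) (0.41,3.05)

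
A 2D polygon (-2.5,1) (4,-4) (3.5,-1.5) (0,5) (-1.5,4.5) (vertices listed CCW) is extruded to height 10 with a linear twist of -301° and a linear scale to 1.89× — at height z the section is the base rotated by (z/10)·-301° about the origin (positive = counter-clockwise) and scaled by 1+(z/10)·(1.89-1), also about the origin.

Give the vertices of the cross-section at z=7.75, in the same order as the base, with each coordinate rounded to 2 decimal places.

Cross-section at z=7.75: (1.17,-4.40) (1.38,9.46) (-1.50,6.26) (-6.77,-5.05) (-4.58,-6.58)

t = z/height = 7.75/10 = 0.775
s = 1 + (scale-1)·z/height = 1 + (1.89-1)·7.75/10 = 1.689750
θ = twist·z/height = -301°·7.75/10 = -233.2750° = -4.071417 rad
cos θ = -0.597975, sin θ = 0.801515 (intermediates below are computed at full precision and shown rounded to 5 d.p.)
v1: (-2.5,1) → rotate → (0.69342,-2.60176) → ×s → (1.17171,-4.39633) → (1.17,-4.40)
v2: (4,-4) → rotate → (0.81416,5.59796) → ×s → (1.37573,9.45915) → (1.38,9.46)
v3: (3.5,-1.5) → rotate → (-0.89064,3.70226) → ×s → (-1.50496,6.25590) → (-1.50,6.26)
v4: (0,5) → rotate → (-4.00757,-2.98987) → ×s → (-6.77180,-5.05214) → (-6.77,-5.05)
v5: (-1.5,4.5) → rotate → (-2.70985,-3.89316) → ×s → (-4.57898,-6.57847) → (-4.58,-6.58)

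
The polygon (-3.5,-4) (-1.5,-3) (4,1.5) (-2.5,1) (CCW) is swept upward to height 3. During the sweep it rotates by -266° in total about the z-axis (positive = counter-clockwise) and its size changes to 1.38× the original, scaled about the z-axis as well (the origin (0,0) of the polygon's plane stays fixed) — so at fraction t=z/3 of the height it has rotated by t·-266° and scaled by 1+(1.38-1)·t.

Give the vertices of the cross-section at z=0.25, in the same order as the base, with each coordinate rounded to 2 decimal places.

t = z/height = 0.25/3 = 0.0833333
s = 1 + (scale-1)·z/height = 1 + (1.38-1)·0.25/3 = 1.031667
θ = twist·z/height = -266°·0.25/3 = -22.1667° = -0.386881 rad
cos θ = 0.926090, sin θ = -0.377302 (intermediates below are computed at full precision and shown rounded to 5 d.p.)
v1: (-3.5,-4) → rotate → (-4.75052,-2.38380) → ×s → (-4.90096,-2.45929) → (-4.90,-2.46)
v2: (-1.5,-3) → rotate → (-2.52104,-2.21232) → ×s → (-2.60087,-2.28237) → (-2.60,-2.28)
v3: (4,1.5) → rotate → (4.27031,-0.12007) → ×s → (4.40554,-0.12388) → (4.41,-0.12)
v4: (-2.5,1) → rotate → (-1.93792,1.86935) → ×s → (-1.99929,1.92854) → (-2.00,1.93)

Cross-section at z=0.25: (-4.90,-2.46) (-2.60,-2.28) (4.41,-0.12) (-2.00,1.93)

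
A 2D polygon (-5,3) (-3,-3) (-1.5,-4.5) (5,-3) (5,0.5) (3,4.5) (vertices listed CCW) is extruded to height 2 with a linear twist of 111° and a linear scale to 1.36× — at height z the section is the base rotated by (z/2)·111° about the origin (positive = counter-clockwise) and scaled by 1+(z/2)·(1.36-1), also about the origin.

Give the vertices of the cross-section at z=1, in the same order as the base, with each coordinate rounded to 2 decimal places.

Cross-section at z=1: (-6.26,-2.86) (0.91,-4.92) (3.37,-4.47) (6.26,2.86) (2.86,5.20) (-2.37,5.93)

t = z/height = 1/2 = 0.5
s = 1 + (scale-1)·z/height = 1 + (1.36-1)·1/2 = 1.180000
θ = twist·z/height = 111°·1/2 = 55.5000° = 0.968658 rad
cos θ = 0.566406, sin θ = 0.824126 (intermediates below are computed at full precision and shown rounded to 5 d.p.)
v1: (-5,3) → rotate → (-5.30441,-2.42141) → ×s → (-6.25920,-2.85727) → (-6.26,-2.86)
v2: (-3,-3) → rotate → (0.77316,-4.17160) → ×s → (0.91233,-4.92248) → (0.91,-4.92)
v3: (-1.5,-4.5) → rotate → (2.85896,-3.78502) → ×s → (3.37357,-4.46632) → (3.37,-4.47)
v4: (5,-3) → rotate → (5.30441,2.42141) → ×s → (6.25920,2.85727) → (6.26,2.86)
v5: (5,0.5) → rotate → (2.41997,4.40383) → ×s → (2.85556,5.19652) → (2.86,5.20)
v6: (3,4.5) → rotate → (-2.00935,5.02121) → ×s → (-2.37103,5.92502) → (-2.37,5.93)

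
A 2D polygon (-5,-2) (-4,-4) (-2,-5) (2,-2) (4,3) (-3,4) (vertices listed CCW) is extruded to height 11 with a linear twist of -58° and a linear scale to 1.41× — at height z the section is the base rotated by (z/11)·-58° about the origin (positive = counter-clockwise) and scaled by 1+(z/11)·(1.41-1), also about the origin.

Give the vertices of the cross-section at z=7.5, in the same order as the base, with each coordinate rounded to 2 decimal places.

t = z/height = 7.5/11 = 0.681818
s = 1 + (scale-1)·z/height = 1 + (1.41-1)·7.5/11 = 1.279545
θ = twist·z/height = -58°·7.5/11 = -39.5455° = -0.690198 rad
cos θ = 0.771120, sin θ = -0.636690 (intermediates below are computed at full precision and shown rounded to 5 d.p.)
v1: (-5,-2) → rotate → (-5.12898,1.64121) → ×s → (-6.56276,2.10000) → (-6.56,2.10)
v2: (-4,-4) → rotate → (-5.63124,-0.53772) → ×s → (-7.20543,-0.68803) → (-7.21,-0.69)
v3: (-2,-5) → rotate → (-4.72569,-2.58222) → ×s → (-6.04674,-3.30407) → (-6.05,-3.30)
v4: (2,-2) → rotate → (0.26886,-2.81562) → ×s → (0.34402,-3.60271) → (0.34,-3.60)
v5: (4,3) → rotate → (4.99455,-0.23340) → ×s → (6.39075,-0.29865) → (6.39,-0.30)
v6: (-3,4) → rotate → (0.23340,4.99455) → ×s → (0.29865,6.39075) → (0.30,6.39)

Cross-section at z=7.5: (-6.56,2.10) (-7.21,-0.69) (-6.05,-3.30) (0.34,-3.60) (6.39,-0.30) (0.30,6.39)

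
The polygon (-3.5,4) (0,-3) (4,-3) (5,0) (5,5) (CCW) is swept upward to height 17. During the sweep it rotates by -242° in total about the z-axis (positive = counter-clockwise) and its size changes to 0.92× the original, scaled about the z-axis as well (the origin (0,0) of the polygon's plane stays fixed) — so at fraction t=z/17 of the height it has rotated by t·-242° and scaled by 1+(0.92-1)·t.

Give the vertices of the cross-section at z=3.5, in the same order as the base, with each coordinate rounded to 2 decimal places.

Cross-section at z=3.5: (0.79,5.17) (-2.25,-1.90) (0.28,-4.91) (3.17,-3.76) (6.93,-0.58)

t = z/height = 3.5/17 = 0.205882
s = 1 + (scale-1)·z/height = 1 + (0.92-1)·3.5/17 = 0.983529
θ = twist·z/height = -242°·3.5/17 = -49.8235° = -0.869585 rad
cos θ = 0.645144, sin θ = -0.764061 (intermediates below are computed at full precision and shown rounded to 5 d.p.)
v1: (-3.5,4) → rotate → (0.79824,5.25479) → ×s → (0.78509,5.16824) → (0.79,5.17)
v2: (0,-3) → rotate → (-2.29218,-1.93543) → ×s → (-2.25443,-1.90355) → (-2.25,-1.90)
v3: (4,-3) → rotate → (0.28839,-4.99168) → ×s → (0.28364,-4.90946) → (0.28,-4.91)
v4: (5,0) → rotate → (3.22572,-3.82031) → ×s → (3.17259,-3.75738) → (3.17,-3.76)
v5: (5,5) → rotate → (7.04603,-0.59459) → ×s → (6.92997,-0.58479) → (6.93,-0.58)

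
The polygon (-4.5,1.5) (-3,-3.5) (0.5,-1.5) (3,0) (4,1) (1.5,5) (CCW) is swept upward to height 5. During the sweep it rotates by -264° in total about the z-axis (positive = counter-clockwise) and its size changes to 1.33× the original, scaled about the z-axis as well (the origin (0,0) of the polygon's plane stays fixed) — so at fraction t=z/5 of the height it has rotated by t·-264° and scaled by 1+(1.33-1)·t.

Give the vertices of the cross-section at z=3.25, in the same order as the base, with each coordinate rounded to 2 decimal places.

Cross-section at z=3.25: (5.67,-1.00) (2.98,4.74) (-0.87,1.71) (-3.60,-0.53) (-4.63,-1.91) (-0.92,-6.27)

t = z/height = 3.25/5 = 0.65
s = 1 + (scale-1)·z/height = 1 + (1.33-1)·3.25/5 = 1.214500
θ = twist·z/height = -264°·3.25/5 = -171.6000° = -2.994985 rad
cos θ = -0.989272, sin θ = -0.146083 (intermediates below are computed at full precision and shown rounded to 5 d.p.)
v1: (-4.5,1.5) → rotate → (4.67085,-0.82653) → ×s → (5.67275,-1.00383) → (5.67,-1.00)
v2: (-3,-3.5) → rotate → (2.45653,3.90070) → ×s → (2.98345,4.73740) → (2.98,4.74)
v3: (0.5,-1.5) → rotate → (-0.71376,1.41087) → ×s → (-0.86686,1.71350) → (-0.87,1.71)
v4: (3,0) → rotate → (-2.96782,-0.43825) → ×s → (-3.60441,-0.53225) → (-3.60,-0.53)
v5: (4,1) → rotate → (-3.81101,-1.57360) → ×s → (-4.62847,-1.91114) → (-4.63,-1.91)
v6: (1.5,5) → rotate → (-0.75349,-5.16549) → ×s → (-0.91512,-6.27348) → (-0.92,-6.27)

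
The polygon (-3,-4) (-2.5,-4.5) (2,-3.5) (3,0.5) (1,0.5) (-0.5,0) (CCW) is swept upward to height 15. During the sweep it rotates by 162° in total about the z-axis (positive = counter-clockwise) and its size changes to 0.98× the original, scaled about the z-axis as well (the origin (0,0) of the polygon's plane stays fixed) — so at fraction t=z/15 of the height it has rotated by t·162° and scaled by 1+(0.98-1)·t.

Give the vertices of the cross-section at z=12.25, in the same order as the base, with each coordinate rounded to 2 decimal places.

t = z/height = 12.25/15 = 0.816667
s = 1 + (scale-1)·z/height = 1 + (0.98-1)·12.25/15 = 0.983667
θ = twist·z/height = 162°·12.25/15 = 132.3000° = 2.309071 rad
cos θ = -0.673013, sin θ = 0.739631 (intermediates below are computed at full precision and shown rounded to 5 d.p.)
v1: (-3,-4) → rotate → (4.97756,0.47316) → ×s → (4.89626,0.46543) → (4.90,0.47)
v2: (-2.5,-4.5) → rotate → (5.01087,1.17948) → ×s → (4.92903,1.16021) → (4.93,1.16)
v3: (2,-3.5) → rotate → (1.24268,3.83481) → ×s → (1.22239,3.77217) → (1.22,3.77)
v4: (3,0.5) → rotate → (-2.38885,1.88239) → ×s → (-2.34984,1.85164) → (-2.35,1.85)
v5: (1,0.5) → rotate → (-1.04283,0.40312) → ×s → (-1.02580,0.39654) → (-1.03,0.40)
v6: (-0.5,0) → rotate → (0.33651,-0.36982) → ×s → (0.33101,-0.36378) → (0.33,-0.36)

Cross-section at z=12.25: (4.90,0.47) (4.93,1.16) (1.22,3.77) (-2.35,1.85) (-1.03,0.40) (0.33,-0.36)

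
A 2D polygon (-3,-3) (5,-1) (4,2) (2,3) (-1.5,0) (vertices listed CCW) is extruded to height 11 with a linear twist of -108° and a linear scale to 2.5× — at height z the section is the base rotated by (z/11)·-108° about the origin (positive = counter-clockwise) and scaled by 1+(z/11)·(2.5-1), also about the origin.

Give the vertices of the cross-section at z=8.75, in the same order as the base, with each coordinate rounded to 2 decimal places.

t = z/height = 8.75/11 = 0.795455
s = 1 + (scale-1)·z/height = 1 + (2.5-1)·8.75/11 = 2.193182
θ = twist·z/height = -108°·8.75/11 = -85.9091° = -1.499396 rad
cos θ = 0.071339, sin θ = -0.997452 (intermediates below are computed at full precision and shown rounded to 5 d.p.)
v1: (-3,-3) → rotate → (-3.20637,2.77834) → ×s → (-7.03216,6.09340) → (-7.03,6.09)
v2: (5,-1) → rotate → (-0.64076,-5.05860) → ×s → (-1.40529,-11.09443) → (-1.41,-11.09)
v3: (4,2) → rotate → (2.28026,-3.84713) → ×s → (5.00103,-8.43746) → (5.00,-8.44)
v4: (2,3) → rotate → (3.13503,-1.78089) → ×s → (6.87570,-3.90581) → (6.88,-3.91)
v5: (-1.5,0) → rotate → (-0.10701,1.49618) → ×s → (-0.23469,3.28139) → (-0.23,3.28)

Cross-section at z=8.75: (-7.03,6.09) (-1.41,-11.09) (5.00,-8.44) (6.88,-3.91) (-0.23,3.28)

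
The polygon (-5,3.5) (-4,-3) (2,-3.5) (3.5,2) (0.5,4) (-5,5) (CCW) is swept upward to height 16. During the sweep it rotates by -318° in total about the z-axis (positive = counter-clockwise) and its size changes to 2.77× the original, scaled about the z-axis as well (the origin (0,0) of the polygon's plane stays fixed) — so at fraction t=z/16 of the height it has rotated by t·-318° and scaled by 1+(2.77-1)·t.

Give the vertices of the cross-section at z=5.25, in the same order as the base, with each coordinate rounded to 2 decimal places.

Cross-section at z=5.25: (7.32,6.29) (-3.03,7.30) (-6.14,-1.69) (1.69,-6.14) (5.93,-2.33) (9.62,5.70)

t = z/height = 5.25/16 = 0.328125
s = 1 + (scale-1)·z/height = 1 + (2.77-1)·5.25/16 = 1.580781
θ = twist·z/height = -318°·5.25/16 = -104.3438° = -1.821142 rad
cos θ = -0.247739, sin θ = -0.968827 (intermediates below are computed at full precision and shown rounded to 5 d.p.)
v1: (-5,3.5) → rotate → (4.62959,3.97705) → ×s → (7.31837,6.28684) → (7.32,6.29)
v2: (-4,-3) → rotate → (-1.91553,4.61852) → ×s → (-3.02803,7.30088) → (-3.03,7.30)
v3: (2,-3.5) → rotate → (-3.88637,-1.07057) → ×s → (-6.14350,-1.69233) → (-6.14,-1.69)
v4: (3.5,2) → rotate → (1.07057,-3.88637) → ×s → (1.69233,-6.14350) → (1.69,-6.14)
v5: (0.5,4) → rotate → (3.75144,-1.47537) → ×s → (5.93020,-2.33224) → (5.93,-2.33)
v6: (-5,5) → rotate → (6.08283,3.60544) → ×s → (9.61562,5.69941) → (9.62,5.70)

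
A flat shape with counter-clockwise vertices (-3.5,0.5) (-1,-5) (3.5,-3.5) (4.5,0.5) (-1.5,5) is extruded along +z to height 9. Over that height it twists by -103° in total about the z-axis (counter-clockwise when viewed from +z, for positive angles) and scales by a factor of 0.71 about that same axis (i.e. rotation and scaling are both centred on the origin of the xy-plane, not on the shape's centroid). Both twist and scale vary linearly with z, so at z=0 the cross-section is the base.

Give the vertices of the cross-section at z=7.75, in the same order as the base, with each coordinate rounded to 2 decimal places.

Cross-section at z=7.75: (0.32,2.63) (-3.77,0.66) (-2.57,-2.69) (0.45,-3.37) (3.72,1.21)

t = z/height = 7.75/9 = 0.861111
s = 1 + (scale-1)·z/height = 1 + (0.71-1)·7.75/9 = 0.750278
θ = twist·z/height = -103°·7.75/9 = -88.6944° = -1.548010 rad
cos θ = 0.022784, sin θ = -0.999740 (intermediates below are computed at full precision and shown rounded to 5 d.p.)
v1: (-3.5,0.5) → rotate → (0.42013,3.51048) → ×s → (0.31521,2.63384) → (0.32,2.63)
v2: (-1,-5) → rotate → (-5.02149,0.88582) → ×s → (-3.76751,0.66461) → (-3.77,0.66)
v3: (3.5,-3.5) → rotate → (-3.41935,-3.57884) → ×s → (-2.56546,-2.68512) → (-2.57,-2.69)
v4: (4.5,0.5) → rotate → (0.60240,-4.48744) → ×s → (0.45197,-3.36683) → (0.45,-3.37)
v5: (-1.5,5) → rotate → (4.96453,1.61353) → ×s → (3.72477,1.21060) → (3.72,1.21)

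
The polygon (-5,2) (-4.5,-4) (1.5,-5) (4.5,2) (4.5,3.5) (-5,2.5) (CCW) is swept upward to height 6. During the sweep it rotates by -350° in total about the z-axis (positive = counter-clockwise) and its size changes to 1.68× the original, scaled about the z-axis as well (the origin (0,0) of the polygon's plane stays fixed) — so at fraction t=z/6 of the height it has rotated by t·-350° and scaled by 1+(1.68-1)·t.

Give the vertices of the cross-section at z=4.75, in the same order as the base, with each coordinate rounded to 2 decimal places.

t = z/height = 4.75/6 = 0.791667
s = 1 + (scale-1)·z/height = 1 + (1.68-1)·4.75/6 = 1.538333
θ = twist·z/height = -350°·4.75/6 = -277.0833° = -4.836016 rad
cos θ = 0.123313, sin θ = 0.992368 (intermediates below are computed at full precision and shown rounded to 5 d.p.)
v1: (-5,2) → rotate → (-2.60130,-4.71521) → ×s → (-4.00167,-7.25357) → (-4.00,-7.25)
v2: (-4.5,-4) → rotate → (3.41456,-4.95891) → ×s → (5.25274,-7.62845) → (5.25,-7.63)
v3: (1.5,-5) → rotate → (5.14681,0.87199) → ×s → (7.91751,1.34141) → (7.92,1.34)
v4: (4.5,2) → rotate → (-1.42983,4.71228) → ×s → (-2.19955,7.24906) → (-2.20,7.25)
v5: (4.5,3.5) → rotate → (-2.91838,4.89725) → ×s → (-4.48944,7.53360) → (-4.49,7.53)
v6: (-5,2.5) → rotate → (-3.09748,-4.65356) → ×s → (-4.76496,-7.15872) → (-4.76,-7.16)

Cross-section at z=4.75: (-4.00,-7.25) (5.25,-7.63) (7.92,1.34) (-2.20,7.25) (-4.49,7.53) (-4.76,-7.16)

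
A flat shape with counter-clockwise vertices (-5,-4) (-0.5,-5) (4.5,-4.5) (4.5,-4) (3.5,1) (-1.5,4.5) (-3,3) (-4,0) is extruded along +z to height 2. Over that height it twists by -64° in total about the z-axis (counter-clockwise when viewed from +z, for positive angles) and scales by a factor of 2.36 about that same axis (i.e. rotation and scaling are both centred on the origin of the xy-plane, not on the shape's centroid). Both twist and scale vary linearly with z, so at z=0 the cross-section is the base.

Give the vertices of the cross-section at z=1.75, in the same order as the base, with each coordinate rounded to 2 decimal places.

t = z/height = 1.75/2 = 0.875
s = 1 + (scale-1)·z/height = 1 + (2.36-1)·1.75/2 = 2.190000
θ = twist·z/height = -64°·1.75/2 = -56.0000° = -0.977384 rad
cos θ = 0.559193, sin θ = -0.829038 (intermediates below are computed at full precision and shown rounded to 5 d.p.)
v1: (-5,-4) → rotate → (-6.11211,1.90842) → ×s → (-13.38553,4.17943) → (-13.39,4.18)
v2: (-0.5,-5) → rotate → (-4.42478,-2.38145) → ×s → (-9.69028,-5.21537) → (-9.69,-5.22)
v3: (4.5,-4.5) → rotate → (-1.21430,-6.24704) → ×s → (-2.65932,-13.68101) → (-2.66,-13.68)
v4: (4.5,-4) → rotate → (-0.79978,-5.96744) → ×s → (-1.75152,-13.06870) → (-1.75,-13.07)
v5: (3.5,1) → rotate → (2.78621,-2.34244) → ×s → (6.10181,-5.12994) → (6.10,-5.13)
v6: (-1.5,4.5) → rotate → (2.89188,3.75992) → ×s → (6.33322,8.23423) → (6.33,8.23)
v7: (-3,3) → rotate → (0.80953,4.16469) → ×s → (1.77288,9.12067) → (1.77,9.12)
v8: (-4,0) → rotate → (-2.23677,3.31615) → ×s → (-4.89853,7.26237) → (-4.90,7.26)

Cross-section at z=1.75: (-13.39,4.18) (-9.69,-5.22) (-2.66,-13.68) (-1.75,-13.07) (6.10,-5.13) (6.33,8.23) (1.77,9.12) (-4.90,7.26)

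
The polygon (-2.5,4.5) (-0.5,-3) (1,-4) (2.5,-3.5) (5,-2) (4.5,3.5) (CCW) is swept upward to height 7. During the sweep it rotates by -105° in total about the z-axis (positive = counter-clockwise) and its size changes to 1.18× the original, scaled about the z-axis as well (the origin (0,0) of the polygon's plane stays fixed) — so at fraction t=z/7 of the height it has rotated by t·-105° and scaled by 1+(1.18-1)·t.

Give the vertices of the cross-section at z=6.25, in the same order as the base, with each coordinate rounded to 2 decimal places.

t = z/height = 6.25/7 = 0.892857
s = 1 + (scale-1)·z/height = 1 + (1.18-1)·6.25/7 = 1.160714
θ = twist·z/height = -105°·6.25/7 = -93.7500° = -1.636246 rad
cos θ = -0.065403, sin θ = -0.997859 (intermediates below are computed at full precision and shown rounded to 5 d.p.)
v1: (-2.5,4.5) → rotate → (4.65387,2.20033) → ×s → (5.40182,2.55396) → (5.40,2.55)
v2: (-0.5,-3) → rotate → (-2.96088,0.69514) → ×s → (-3.43673,0.80686) → (-3.44,0.81)
v3: (1,-4) → rotate → (-4.05684,-0.73625) → ×s → (-4.70883,-0.85457) → (-4.71,-0.85)
v4: (2.5,-3.5) → rotate → (-3.65601,-2.26574) → ×s → (-4.24359,-2.62987) → (-4.24,-2.63)
v5: (5,-2) → rotate → (-2.32273,-4.85849) → ×s → (-2.69603,-5.63932) → (-2.70,-5.64)
v6: (4.5,3.5) → rotate → (3.19819,-4.71928) → ×s → (3.71219,-5.47773) → (3.71,-5.48)

Cross-section at z=6.25: (5.40,2.55) (-3.44,0.81) (-4.71,-0.85) (-4.24,-2.63) (-2.70,-5.64) (3.71,-5.48)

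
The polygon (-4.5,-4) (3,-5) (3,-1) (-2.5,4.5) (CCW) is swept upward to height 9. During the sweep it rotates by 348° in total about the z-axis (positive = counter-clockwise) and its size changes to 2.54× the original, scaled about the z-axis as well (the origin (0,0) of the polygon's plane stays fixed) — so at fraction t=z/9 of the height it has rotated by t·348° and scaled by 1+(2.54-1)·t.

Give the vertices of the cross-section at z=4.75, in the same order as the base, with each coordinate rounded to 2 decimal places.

Cross-section at z=4.75: (7.68,7.76) (-6.01,8.70) (-5.54,1.46) (5.04,-7.85)

t = z/height = 4.75/9 = 0.527778
s = 1 + (scale-1)·z/height = 1 + (2.54-1)·4.75/9 = 1.812778
θ = twist·z/height = 348°·4.75/9 = 183.6667° = 3.205588 rad
cos θ = -0.997953, sin θ = -0.063952 (intermediates below are computed at full precision and shown rounded to 5 d.p.)
v1: (-4.5,-4) → rotate → (4.23498,4.27959) → ×s → (7.67708,7.75795) → (7.68,7.76)
v2: (3,-5) → rotate → (-3.31362,4.79791) → ×s → (-6.00685,8.69754) → (-6.01,8.70)
v3: (3,-1) → rotate → (-3.05781,0.80610) → ×s → (-5.54313,1.46128) → (-5.54,1.46)
v4: (-2.5,4.5) → rotate → (2.78267,-4.33091) → ×s → (5.04435,-7.85098) → (5.04,-7.85)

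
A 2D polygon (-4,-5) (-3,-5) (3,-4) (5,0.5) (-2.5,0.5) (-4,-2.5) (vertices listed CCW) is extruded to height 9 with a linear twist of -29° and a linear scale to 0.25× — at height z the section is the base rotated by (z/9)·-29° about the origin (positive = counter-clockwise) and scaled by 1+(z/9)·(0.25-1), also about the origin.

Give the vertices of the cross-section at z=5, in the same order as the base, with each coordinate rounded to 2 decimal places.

t = z/height = 5/9 = 0.555556
s = 1 + (scale-1)·z/height = 1 + (0.25-1)·5/9 = 0.583333
θ = twist·z/height = -29°·5/9 = -16.1111° = -0.281192 rad
cos θ = 0.960725, sin θ = -0.277501 (intermediates below are computed at full precision and shown rounded to 5 d.p.)
v1: (-4,-5) → rotate → (-5.23041,-3.69362) → ×s → (-3.05107,-2.15461) → (-3.05,-2.15)
v2: (-3,-5) → rotate → (-4.26968,-3.97112) → ×s → (-2.49065,-2.31649) → (-2.49,-2.32)
v3: (3,-4) → rotate → (1.77217,-4.67540) → ×s → (1.03377,-2.72732) → (1.03,-2.73)
v4: (5,0.5) → rotate → (4.94238,-0.90714) → ×s → (2.88305,-0.52917) → (2.88,-0.53)
v5: (-2.5,0.5) → rotate → (-2.26306,1.17412) → ×s → (-1.32012,0.68490) → (-1.32,0.68)
v6: (-4,-2.5) → rotate → (-4.53665,-1.29181) → ×s → (-2.64638,-0.75356) → (-2.65,-0.75)

Cross-section at z=5: (-3.05,-2.15) (-2.49,-2.32) (1.03,-2.73) (2.88,-0.53) (-1.32,0.68) (-2.65,-0.75)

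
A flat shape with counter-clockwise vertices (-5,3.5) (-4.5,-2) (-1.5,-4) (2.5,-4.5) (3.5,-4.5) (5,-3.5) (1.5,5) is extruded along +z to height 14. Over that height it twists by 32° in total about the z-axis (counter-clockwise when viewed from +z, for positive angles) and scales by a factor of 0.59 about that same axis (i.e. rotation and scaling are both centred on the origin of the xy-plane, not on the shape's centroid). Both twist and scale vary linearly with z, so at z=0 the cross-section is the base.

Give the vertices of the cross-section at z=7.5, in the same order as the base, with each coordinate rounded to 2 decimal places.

Cross-section at z=7.5: (-4.53,1.46) (-2.90,-2.53) (-0.20,-3.33) (2.90,-2.78) (3.64,-2.55) (4.53,-1.46) (-0.03,4.07)

t = z/height = 7.5/14 = 0.535714
s = 1 + (scale-1)·z/height = 1 + (0.59-1)·7.5/14 = 0.780357
θ = twist·z/height = 32°·7.5/14 = 17.1429° = 0.299199 rad
cos θ = 0.955573, sin θ = 0.294755 (intermediates below are computed at full precision and shown rounded to 5 d.p.)
v1: (-5,3.5) → rotate → (-5.80951,1.87073) → ×s → (-4.53349,1.45984) → (-4.53,1.46)
v2: (-4.5,-2) → rotate → (-3.71057,-3.23754) → ×s → (-2.89557,-2.52644) → (-2.90,-2.53)
v3: (-1.5,-4) → rotate → (-0.25434,-4.26442) → ×s → (-0.19847,-3.32777) → (-0.20,-3.33)
v4: (2.5,-4.5) → rotate → (3.71533,-3.56319) → ×s → (2.89928,-2.78056) → (2.90,-2.78)
v5: (3.5,-4.5) → rotate → (4.67090,-3.26843) → ×s → (3.64497,-2.55055) → (3.64,-2.55)
v6: (5,-3.5) → rotate → (5.80951,-1.87073) → ×s → (4.53349,-1.45984) → (4.53,-1.46)
v7: (1.5,5) → rotate → (-0.04042,5.22000) → ×s → (-0.03154,4.07346) → (-0.03,4.07)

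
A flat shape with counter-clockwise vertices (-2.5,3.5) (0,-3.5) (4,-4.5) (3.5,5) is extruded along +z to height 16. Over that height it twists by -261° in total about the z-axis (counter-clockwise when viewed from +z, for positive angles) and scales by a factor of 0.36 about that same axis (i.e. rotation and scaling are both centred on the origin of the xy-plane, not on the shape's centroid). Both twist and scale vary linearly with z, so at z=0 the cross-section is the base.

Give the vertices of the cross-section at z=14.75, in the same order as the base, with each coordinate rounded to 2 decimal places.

t = z/height = 14.75/16 = 0.921875
s = 1 + (scale-1)·z/height = 1 + (0.36-1)·14.75/16 = 0.410000
θ = twist·z/height = -261°·14.75/16 = -240.6094° = -4.199426 rad
cos θ = -0.490761, sin θ = 0.871294 (intermediates below are computed at full precision and shown rounded to 5 d.p.)
v1: (-2.5,3.5) → rotate → (-1.82263,-3.89590) → ×s → (-0.74728,-1.59732) → (-0.75,-1.60)
v2: (0,-3.5) → rotate → (3.04953,1.71766) → ×s → (1.25031,0.70424) → (1.25,0.70)
v3: (4,-4.5) → rotate → (1.95778,5.69360) → ×s → (0.80269,2.33438) → (0.80,2.33)
v4: (3.5,5) → rotate → (-6.07413,0.59572) → ×s → (-2.49040,0.24425) → (-2.49,0.24)

Cross-section at z=14.75: (-0.75,-1.60) (1.25,0.70) (0.80,2.33) (-2.49,0.24)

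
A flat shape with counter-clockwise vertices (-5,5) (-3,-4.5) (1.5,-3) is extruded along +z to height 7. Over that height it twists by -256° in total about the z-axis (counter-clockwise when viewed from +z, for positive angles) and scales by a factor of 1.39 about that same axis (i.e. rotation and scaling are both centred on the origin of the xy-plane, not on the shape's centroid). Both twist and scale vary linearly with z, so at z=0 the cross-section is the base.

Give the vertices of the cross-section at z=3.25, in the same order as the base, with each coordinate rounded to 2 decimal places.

t = z/height = 3.25/7 = 0.464286
s = 1 + (scale-1)·z/height = 1 + (1.39-1)·3.25/7 = 1.181071
θ = twist·z/height = -256°·3.25/7 = -118.8571° = -2.074448 rad
cos θ = -0.482627, sin θ = -0.875826 (intermediates below are computed at full precision and shown rounded to 5 d.p.)
v1: (-5,5) → rotate → (6.79227,1.96599) → ×s → (8.02215,2.32198) → (8.02,2.32)
v2: (-3,-4.5) → rotate → (-2.49333,4.79930) → ×s → (-2.94481,5.66832) → (-2.94,5.67)
v3: (1.5,-3) → rotate → (-3.35142,0.13414) → ×s → (-3.95826,0.15843) → (-3.96,0.16)

Cross-section at z=3.25: (8.02,2.32) (-2.94,5.67) (-3.96,0.16)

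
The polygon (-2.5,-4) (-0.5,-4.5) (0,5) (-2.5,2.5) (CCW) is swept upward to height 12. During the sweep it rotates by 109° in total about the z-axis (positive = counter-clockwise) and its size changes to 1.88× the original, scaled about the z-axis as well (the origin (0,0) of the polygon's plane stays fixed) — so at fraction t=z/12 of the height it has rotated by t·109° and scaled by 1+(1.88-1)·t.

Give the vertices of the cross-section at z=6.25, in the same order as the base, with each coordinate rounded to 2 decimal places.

Cross-section at z=6.25: (2.88,-6.25) (5.09,-4.21) (-6.10,4.00) (-5.05,-1.05)

t = z/height = 6.25/12 = 0.520833
s = 1 + (scale-1)·z/height = 1 + (1.88-1)·6.25/12 = 1.458333
θ = twist·z/height = 109°·6.25/12 = 56.7708° = 0.990838 rad
cos θ = 0.547989, sin θ = 0.836485 (intermediates below are computed at full precision and shown rounded to 5 d.p.)
v1: (-2.5,-4) → rotate → (1.97597,-4.28317) → ×s → (2.88162,-6.24629) → (2.88,-6.25)
v2: (-0.5,-4.5) → rotate → (3.49019,-2.88419) → ×s → (5.08986,-4.20612) → (5.09,-4.21)
v3: (0,5) → rotate → (-4.18243,2.73995) → ×s → (-6.09937,3.99575) → (-6.10,4.00)
v4: (-2.5,2.5) → rotate → (-3.46119,-0.72124) → ×s → (-5.04756,-1.05181) → (-5.05,-1.05)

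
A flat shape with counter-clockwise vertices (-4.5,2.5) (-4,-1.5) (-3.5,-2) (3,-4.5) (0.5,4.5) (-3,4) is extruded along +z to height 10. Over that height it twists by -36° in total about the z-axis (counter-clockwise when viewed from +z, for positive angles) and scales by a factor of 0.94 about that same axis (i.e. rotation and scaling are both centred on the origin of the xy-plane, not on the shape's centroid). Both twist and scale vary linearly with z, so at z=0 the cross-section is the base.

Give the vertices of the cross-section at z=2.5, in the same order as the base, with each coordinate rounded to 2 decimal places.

Cross-section at z=2.5: (-3.99,3.13) (-4.12,-0.84) (-3.71,-1.41) (2.23,-4.84) (1.18,4.30) (-2.30,4.35)

t = z/height = 2.5/10 = 0.25
s = 1 + (scale-1)·z/height = 1 + (0.94-1)·2.5/10 = 0.985000
θ = twist·z/height = -36°·2.5/10 = -9.0000° = -0.157080 rad
cos θ = 0.987688, sin θ = -0.156434 (intermediates below are computed at full precision and shown rounded to 5 d.p.)
v1: (-4.5,2.5) → rotate → (-4.05351,3.17318) → ×s → (-3.99271,3.12558) → (-3.99,3.13)
v2: (-4,-1.5) → rotate → (-4.18541,-0.85579) → ×s → (-4.12262,-0.84296) → (-4.12,-0.84)
v3: (-3.5,-2) → rotate → (-3.76978,-1.42786) → ×s → (-3.71323,-1.40644) → (-3.71,-1.41)
v4: (3,-4.5) → rotate → (2.25911,-4.91390) → ×s → (2.22522,-4.84019) → (2.23,-4.84)
v5: (0.5,4.5) → rotate → (1.19780,4.36638) → ×s → (1.17983,4.30088) → (1.18,4.30)
v6: (-3,4) → rotate → (-2.33733,4.42006) → ×s → (-2.30227,4.35376) → (-2.30,4.35)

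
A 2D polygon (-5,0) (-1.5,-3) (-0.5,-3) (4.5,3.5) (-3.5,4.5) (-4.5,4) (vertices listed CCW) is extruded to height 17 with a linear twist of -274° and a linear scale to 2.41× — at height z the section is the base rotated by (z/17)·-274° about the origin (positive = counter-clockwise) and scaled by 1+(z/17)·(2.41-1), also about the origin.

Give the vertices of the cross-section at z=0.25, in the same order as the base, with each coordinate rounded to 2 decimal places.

Cross-section at z=0.25: (-5.09,0.36) (-1.74,-2.95) (-0.72,-3.02) (4.83,3.24) (-3.24,4.83) (-4.30,4.40)

t = z/height = 0.25/17 = 0.0147059
s = 1 + (scale-1)·z/height = 1 + (2.41-1)·0.25/17 = 1.020735
θ = twist·z/height = -274°·0.25/17 = -4.0294° = -0.070327 rad
cos θ = 0.997528, sin θ = -0.070269 (intermediates below are computed at full precision and shown rounded to 5 d.p.)
v1: (-5,0) → rotate → (-4.98764,0.35134) → ×s → (-5.09106,0.35863) → (-5.09,0.36)
v2: (-1.5,-3) → rotate → (-1.70710,-2.88718) → ×s → (-1.74249,-2.94705) → (-1.74,-2.95)
v3: (-0.5,-3) → rotate → (-0.70957,-2.95745) → ×s → (-0.72428,-3.01877) → (-0.72,-3.02)
v4: (4.5,3.5) → rotate → (4.73482,3.17514) → ×s → (4.83299,3.24098) → (4.83,3.24)
v5: (-3.5,4.5) → rotate → (-3.17514,4.73482) → ×s → (-3.24098,4.83299) → (-3.24,4.83)
v6: (-4.5,4) → rotate → (-4.20780,4.30632) → ×s → (-4.29505,4.39561) → (-4.30,4.40)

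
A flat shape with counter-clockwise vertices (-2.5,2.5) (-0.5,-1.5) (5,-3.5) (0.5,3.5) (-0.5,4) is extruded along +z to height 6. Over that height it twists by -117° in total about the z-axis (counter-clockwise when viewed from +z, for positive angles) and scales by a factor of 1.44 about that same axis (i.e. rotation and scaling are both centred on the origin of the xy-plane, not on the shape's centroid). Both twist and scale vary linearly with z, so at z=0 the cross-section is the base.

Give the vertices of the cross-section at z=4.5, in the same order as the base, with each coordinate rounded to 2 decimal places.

Cross-section at z=4.5: (3.19,3.45) (-2.02,0.59) (-4.39,-6.83) (4.68,-0.48) (5.29,0.87)

t = z/height = 4.5/6 = 0.75
s = 1 + (scale-1)·z/height = 1 + (1.44-1)·4.5/6 = 1.330000
θ = twist·z/height = -117°·4.5/6 = -87.7500° = -1.531526 rad
cos θ = 0.039260, sin θ = -0.999229 (intermediates below are computed at full precision and shown rounded to 5 d.p.)
v1: (-2.5,2.5) → rotate → (2.39992,2.59622) → ×s → (3.19190,3.45298) → (3.19,3.45)
v2: (-0.5,-1.5) → rotate → (-1.51847,0.44072) → ×s → (-2.01957,0.58616) → (-2.02,0.59)
v3: (5,-3.5) → rotate → (-3.30100,-5.13355) → ×s → (-4.39033,-6.82763) → (-4.39,-6.83)
v4: (0.5,3.5) → rotate → (3.51693,-0.36221) → ×s → (4.67752,-0.48173) → (4.68,-0.48)
v5: (-0.5,4) → rotate → (3.97729,0.65665) → ×s → (5.28979,0.87335) → (5.29,0.87)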